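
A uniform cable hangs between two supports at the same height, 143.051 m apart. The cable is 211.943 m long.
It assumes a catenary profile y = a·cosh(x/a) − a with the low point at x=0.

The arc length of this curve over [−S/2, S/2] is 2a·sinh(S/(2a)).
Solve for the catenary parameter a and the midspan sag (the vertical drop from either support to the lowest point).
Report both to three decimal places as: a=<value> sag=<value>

a=44.833 sag=70.232

seed: a₀ = √(S³/(24(L−S))) = √(143.051³/(24·68.892)) = 42.077151
iter 1: u=1.699866  f(a)=+1.067e+01  f'(a)=-4.324e+00  a ← 42.077151 − (+1.067e+01/-4.324e+00) = 44.544035
iter 2: u=1.605726  f(a)=+1.010e+00  f'(a)=-3.540e+00  a ← 44.544035 − (+1.010e+00/-3.540e+00) = 44.829299
iter 3: u=1.595508  f(a)=+1.115e-02  f'(a)=-3.463e+00  a ← 44.829299 − (+1.115e-02/-3.463e+00) = 44.832518
iter 4: u=1.595393  f(a)=+1.391e-06  f'(a)=-3.462e+00  a ← 44.832518 − (+1.391e-06/-3.462e+00) = 44.832518
iter 5: u=1.595393  f(a)=+2.842e-14  f'(a)=-3.462e+00  a ← 44.832518 − (+2.842e-14/-3.462e+00) = 44.832518
converged: |Δa| < 1e-12 after 5 iterations
sag = a·(cosh(S/(2a)) − 1) = 44.832518·(cosh(1.595393) − 1) = 70.232305
T_max/T_min = cosh(S/(2a)) = 2.566548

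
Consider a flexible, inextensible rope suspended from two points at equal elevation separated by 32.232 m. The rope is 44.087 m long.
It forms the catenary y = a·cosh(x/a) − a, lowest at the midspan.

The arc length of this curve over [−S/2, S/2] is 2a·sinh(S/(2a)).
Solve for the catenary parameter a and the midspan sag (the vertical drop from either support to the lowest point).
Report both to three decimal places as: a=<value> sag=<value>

a=11.403 sag=13.415

seed: a₀ = √(S³/(24(L−S))) = √(32.232³/(24·11.855)) = 10.848620
iter 1: u=1.485535  f(a)=+1.379e+00  f'(a)=-2.707e+00  a ← 10.848620 − (+1.379e+00/-2.707e+00) = 11.357945
iter 2: u=1.418919  f(a)=+1.031e-01  f'(a)=-2.317e+00  a ← 11.357945 − (+1.031e-01/-2.317e+00) = 11.402432
iter 3: u=1.413383  f(a)=+6.784e-04  f'(a)=-2.286e+00  a ← 11.402432 − (+6.784e-04/-2.286e+00) = 11.402729
iter 4: u=1.413346  f(a)=+2.982e-08  f'(a)=-2.286e+00  a ← 11.402729 − (+2.982e-08/-2.286e+00) = 11.402729
iter 5: u=1.413346  f(a)=+0.000e+00  f'(a)=-2.286e+00  a ← 11.402729 − (+0.000e+00/-2.286e+00) = 11.402729
converged: |Δa| < 1e-12 after 5 iterations
sag = a·(cosh(S/(2a)) − 1) = 11.402729·(cosh(1.413346) − 1) = 13.415372
T_max/T_min = cosh(S/(2a)) = 2.176505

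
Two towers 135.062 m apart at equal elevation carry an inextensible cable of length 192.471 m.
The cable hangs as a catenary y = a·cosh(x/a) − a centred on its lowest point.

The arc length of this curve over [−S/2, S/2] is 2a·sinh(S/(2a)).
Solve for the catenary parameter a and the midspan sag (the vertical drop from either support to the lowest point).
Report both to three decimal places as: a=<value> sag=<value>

a=44.756 sag=61.378

seed: a₀ = √(S³/(24(L−S))) = √(135.062³/(24·57.409)) = 42.286735
iter 1: u=1.596978  f(a)=+7.781e+00  f'(a)=-3.474e+00  a ← 42.286735 − (+7.781e+00/-3.474e+00) = 44.526696
iter 2: u=1.516641  f(a)=+6.610e-01  f'(a)=-2.907e+00  a ← 44.526696 − (+6.610e-01/-2.907e+00) = 44.754127
iter 3: u=1.508933  f(a)=+5.749e-03  f'(a)=-2.856e+00  a ← 44.754127 − (+5.749e-03/-2.856e+00) = 44.756139
iter 4: u=1.508866  f(a)=+4.432e-07  f'(a)=-2.856e+00  a ← 44.756139 − (+4.432e-07/-2.856e+00) = 44.756140
iter 5: u=1.508866  f(a)=+2.842e-14  f'(a)=-2.856e+00  a ← 44.756140 − (+2.842e-14/-2.856e+00) = 44.756140
converged: |Δa| < 1e-12 after 5 iterations
sag = a·(cosh(S/(2a)) − 1) = 44.756140·(cosh(1.508866) − 1) = 61.377660
T_max/T_min = cosh(S/(2a)) = 2.371380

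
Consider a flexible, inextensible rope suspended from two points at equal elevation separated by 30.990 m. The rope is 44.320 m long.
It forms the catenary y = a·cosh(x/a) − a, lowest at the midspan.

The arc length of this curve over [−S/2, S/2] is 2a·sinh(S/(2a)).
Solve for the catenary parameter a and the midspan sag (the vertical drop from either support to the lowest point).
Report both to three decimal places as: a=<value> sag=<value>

seed: a₀ = √(S³/(24(L−S))) = √(30.990³/(24·13.330)) = 9.645210
iter 1: u=1.606497  f(a)=+1.830e+00  f'(a)=-3.546e+00  a ← 9.645210 − (+1.830e+00/-3.546e+00) = 10.161140
iter 2: u=1.524927  f(a)=+1.571e-01  f'(a)=-2.961e+00  a ← 10.161140 − (+1.571e-01/-2.961e+00) = 10.214176
iter 3: u=1.517009  f(a)=+1.397e-03  f'(a)=-2.909e+00  a ← 10.214176 − (+1.397e-03/-2.909e+00) = 10.214657
iter 4: u=1.516938  f(a)=+1.128e-07  f'(a)=-2.909e+00  a ← 10.214657 − (+1.128e-07/-2.909e+00) = 10.214657
iter 5: u=1.516938  f(a)=+0.000e+00  f'(a)=-2.909e+00  a ← 10.214657 − (+0.000e+00/-2.909e+00) = 10.214657
converged: |Δa| < 1e-12 after 5 iterations
sag = a·(cosh(S/(2a)) − 1) = 10.214657·(cosh(1.516938) − 1) = 14.186261
T_max/T_min = cosh(S/(2a)) = 2.388814

a=10.215 sag=14.186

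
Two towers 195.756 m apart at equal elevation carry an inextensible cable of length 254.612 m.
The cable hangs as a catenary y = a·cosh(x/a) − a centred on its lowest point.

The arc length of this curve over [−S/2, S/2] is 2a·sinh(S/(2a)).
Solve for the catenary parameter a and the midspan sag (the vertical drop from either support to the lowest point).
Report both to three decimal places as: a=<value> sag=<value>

seed: a₀ = √(S³/(24(L−S))) = √(195.756³/(24·58.856)) = 72.873836
iter 1: u=1.343116  f(a)=+5.543e+00  f'(a)=-1.926e+00  a ← 72.873836 − (+5.543e+00/-1.926e+00) = 75.751437
iter 2: u=1.292094  f(a)=+3.452e-01  f'(a)=-1.693e+00  a ← 75.751437 − (+3.452e-01/-1.693e+00) = 75.955340
iter 3: u=1.288626  f(a)=+1.536e-03  f'(a)=-1.678e+00  a ← 75.955340 − (+1.536e-03/-1.678e+00) = 75.956256
iter 4: u=1.288610  f(a)=+3.070e-08  f'(a)=-1.678e+00  a ← 75.956256 − (+3.070e-08/-1.678e+00) = 75.956256
iter 5: u=1.288610  f(a)=+5.684e-14  f'(a)=-1.678e+00  a ← 75.956256 − (+5.684e-14/-1.678e+00) = 75.956256
converged: |Δa| < 1e-12 after 5 iterations
sag = a·(cosh(S/(2a)) − 1) = 75.956256·(cosh(1.288610) − 1) = 72.287363
T_max/T_min = cosh(S/(2a)) = 1.951697

a=75.956 sag=72.287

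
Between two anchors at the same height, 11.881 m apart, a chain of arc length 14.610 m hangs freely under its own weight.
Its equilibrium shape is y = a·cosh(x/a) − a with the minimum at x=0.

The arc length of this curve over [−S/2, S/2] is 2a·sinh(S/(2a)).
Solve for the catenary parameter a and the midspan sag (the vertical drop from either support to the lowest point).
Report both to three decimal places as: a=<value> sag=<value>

seed: a₀ = √(S³/(24(L−S))) = √(11.881³/(24·2.729)) = 5.060252
iter 1: u=1.173954  f(a)=+1.943e-01  f'(a)=-1.235e+00  a ← 5.060252 − (+1.943e-01/-1.235e+00) = 5.217644
iter 2: u=1.138541  f(a)=+9.436e-03  f'(a)=-1.117e+00  a ← 5.217644 − (+9.436e-03/-1.117e+00) = 5.226087
iter 3: u=1.136701  f(a)=+2.476e-05  f'(a)=-1.112e+00  a ← 5.226087 − (+2.476e-05/-1.112e+00) = 5.226109
iter 4: u=1.136696  f(a)=+1.714e-10  f'(a)=-1.112e+00  a ← 5.226109 − (+1.714e-10/-1.112e+00) = 5.226109
iter 5: u=1.136696  f(a)=+0.000e+00  f'(a)=-1.112e+00  a ← 5.226109 − (+0.000e+00/-1.112e+00) = 5.226109
converged: |Δa| < 1e-12 after 5 iterations
sag = a·(cosh(S/(2a)) − 1) = 5.226109·(cosh(1.136696) − 1) = 3.755831
T_max/T_min = cosh(S/(2a)) = 1.718667

a=5.226 sag=3.756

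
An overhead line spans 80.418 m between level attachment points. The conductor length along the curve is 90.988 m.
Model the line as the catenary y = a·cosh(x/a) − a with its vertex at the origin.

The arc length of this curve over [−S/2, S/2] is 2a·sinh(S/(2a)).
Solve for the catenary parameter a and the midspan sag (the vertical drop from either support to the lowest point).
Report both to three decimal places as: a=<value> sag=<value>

seed: a₀ = √(S³/(24(L−S))) = √(80.418³/(24·10.570)) = 45.277953
iter 1: u=0.888048  f(a)=+4.247e-01  f'(a)=-5.048e-01  a ← 45.277953 − (+4.247e-01/-5.048e-01) = 46.119338
iter 2: u=0.871847  f(a)=+1.213e-02  f'(a)=-4.763e-01  a ← 46.119338 − (+1.213e-02/-4.763e-01) = 46.144799
iter 3: u=0.871366  f(a)=+1.053e-05  f'(a)=-4.755e-01  a ← 46.144799 − (+1.053e-05/-4.755e-01) = 46.144821
iter 4: u=0.871365  f(a)=+7.972e-12  f'(a)=-4.755e-01  a ← 46.144821 − (+7.972e-12/-4.755e-01) = 46.144821
converged: |Δa| < 1e-12 after 4 iterations
sag = a·(cosh(S/(2a)) − 1) = 46.144821·(cosh(0.871365) − 1) = 18.655245
T_max/T_min = cosh(S/(2a)) = 1.404276

a=46.145 sag=18.655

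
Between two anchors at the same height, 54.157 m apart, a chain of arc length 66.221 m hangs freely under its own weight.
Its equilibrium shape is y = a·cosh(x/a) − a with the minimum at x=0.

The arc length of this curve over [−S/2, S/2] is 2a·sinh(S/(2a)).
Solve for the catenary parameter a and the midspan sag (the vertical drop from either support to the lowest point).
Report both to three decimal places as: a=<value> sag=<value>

seed: a₀ = √(S³/(24(L−S))) = √(54.157³/(24·12.064)) = 23.422358
iter 1: u=1.156096  f(a)=+8.324e-01  f'(a)=-1.175e+00  a ← 23.422358 − (+8.324e-01/-1.175e+00) = 24.131014
iter 2: u=1.122145  f(a)=+3.927e-02  f'(a)=-1.066e+00  a ← 24.131014 − (+3.927e-02/-1.066e+00) = 24.167849
iter 3: u=1.120435  f(a)=+9.699e-05  f'(a)=-1.061e+00  a ← 24.167849 − (+9.699e-05/-1.061e+00) = 24.167940
iter 4: u=1.120431  f(a)=+5.948e-10  f'(a)=-1.061e+00  a ← 24.167940 − (+5.948e-10/-1.061e+00) = 24.167940
iter 5: u=1.120431  f(a)=+1.421e-14  f'(a)=-1.061e+00  a ← 24.167940 − (+1.421e-14/-1.061e+00) = 24.167940
converged: |Δa| < 1e-12 after 5 iterations
sag = a·(cosh(S/(2a)) − 1) = 24.167940·(cosh(1.120431) − 1) = 16.824675
T_max/T_min = cosh(S/(2a)) = 1.696157

a=24.168 sag=16.825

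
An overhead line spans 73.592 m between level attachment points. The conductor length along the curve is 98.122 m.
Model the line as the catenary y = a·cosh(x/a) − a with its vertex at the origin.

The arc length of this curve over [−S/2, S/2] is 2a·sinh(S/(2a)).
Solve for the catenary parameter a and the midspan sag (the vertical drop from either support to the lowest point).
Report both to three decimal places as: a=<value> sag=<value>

a=27.231 sag=28.880

seed: a₀ = √(S³/(24(L−S))) = √(73.592³/(24·24.530)) = 26.019055
iter 1: u=1.414194  f(a)=+2.573e+00  f'(a)=-2.291e+00  a ← 26.019055 − (+2.573e+00/-2.291e+00) = 27.142362
iter 2: u=1.355667  f(a)=+1.760e-01  f'(a)=-1.987e+00  a ← 27.142362 − (+1.760e-01/-1.987e+00) = 27.230942
iter 3: u=1.351257  f(a)=+9.573e-04  f'(a)=-1.965e+00  a ← 27.230942 − (+9.573e-04/-1.965e+00) = 27.231430
iter 4: u=1.351233  f(a)=+2.866e-08  f'(a)=-1.965e+00  a ← 27.231430 − (+2.866e-08/-1.965e+00) = 27.231430
iter 5: u=1.351233  f(a)=+0.000e+00  f'(a)=-1.965e+00  a ← 27.231430 − (+0.000e+00/-1.965e+00) = 27.231430
converged: |Δa| < 1e-12 after 5 iterations
sag = a·(cosh(S/(2a)) − 1) = 27.231430·(cosh(1.351233) − 1) = 28.880356
T_max/T_min = cosh(S/(2a)) = 2.060552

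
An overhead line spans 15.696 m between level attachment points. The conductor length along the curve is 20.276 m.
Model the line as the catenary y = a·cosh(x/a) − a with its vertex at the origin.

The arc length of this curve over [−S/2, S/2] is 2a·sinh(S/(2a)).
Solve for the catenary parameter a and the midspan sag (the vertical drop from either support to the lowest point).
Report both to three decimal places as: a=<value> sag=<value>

seed: a₀ = √(S³/(24(L−S))) = √(15.696³/(24·4.580)) = 5.931235
iter 1: u=1.323165  f(a)=+4.181e-01  f'(a)=-1.832e+00  a ← 5.931235 − (+4.181e-01/-1.832e+00) = 6.159402
iter 2: u=1.274150  f(a)=+2.533e-02  f'(a)=-1.616e+00  a ← 6.159402 − (+2.533e-02/-1.616e+00) = 6.175076
iter 3: u=1.270916  f(a)=+1.063e-04  f'(a)=-1.603e+00  a ← 6.175076 − (+1.063e-04/-1.603e+00) = 6.175142
iter 4: u=1.270902  f(a)=+1.889e-09  f'(a)=-1.603e+00  a ← 6.175142 − (+1.889e-09/-1.603e+00) = 6.175142
iter 5: u=1.270902  f(a)=+0.000e+00  f'(a)=-1.603e+00  a ← 6.175142 − (+0.000e+00/-1.603e+00) = 6.175142
converged: |Δa| < 1e-12 after 5 iterations
sag = a·(cosh(S/(2a)) − 1) = 6.175142·(cosh(1.270902) − 1) = 5.695470
T_max/T_min = cosh(S/(2a)) = 1.922322

a=6.175 sag=5.695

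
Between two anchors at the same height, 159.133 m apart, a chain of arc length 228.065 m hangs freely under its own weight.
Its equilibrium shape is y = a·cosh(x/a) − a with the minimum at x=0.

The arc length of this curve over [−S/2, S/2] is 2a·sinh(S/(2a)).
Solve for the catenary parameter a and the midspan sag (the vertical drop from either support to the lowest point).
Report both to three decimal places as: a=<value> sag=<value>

a=52.287 sag=73.162

seed: a₀ = √(S³/(24(L−S))) = √(159.133³/(24·68.932)) = 49.354223
iter 1: u=1.612152  f(a)=+9.533e+00  f'(a)=-3.590e+00  a ← 49.354223 − (+9.533e+00/-3.590e+00) = 52.009488
iter 2: u=1.529846  f(a)=+8.233e-01  f'(a)=-2.994e+00  a ← 52.009488 − (+8.233e-01/-2.994e+00) = 52.284448
iter 3: u=1.521801  f(a)=+7.425e-03  f'(a)=-2.941e+00  a ← 52.284448 − (+7.425e-03/-2.941e+00) = 52.286972
iter 4: u=1.521727  f(a)=+6.159e-07  f'(a)=-2.940e+00  a ← 52.286972 − (+6.159e-07/-2.940e+00) = 52.286973
iter 5: u=1.521727  f(a)=+0.000e+00  f'(a)=-2.940e+00  a ← 52.286973 − (+0.000e+00/-2.940e+00) = 52.286973
converged: |Δa| < 1e-12 after 5 iterations
sag = a·(cosh(S/(2a)) − 1) = 52.286973·(cosh(1.521727) − 1) = 73.161577
T_max/T_min = cosh(S/(2a)) = 2.399231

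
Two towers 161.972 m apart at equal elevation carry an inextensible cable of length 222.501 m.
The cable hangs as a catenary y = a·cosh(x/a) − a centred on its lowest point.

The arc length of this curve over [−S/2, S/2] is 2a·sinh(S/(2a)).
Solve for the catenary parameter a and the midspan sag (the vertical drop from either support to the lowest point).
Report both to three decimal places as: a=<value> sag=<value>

a=56.888 sag=68.064

seed: a₀ = √(S³/(24(L−S))) = √(161.972³/(24·60.529)) = 54.084466
iter 1: u=1.497399  f(a)=+7.160e+00  f'(a)=-2.782e+00  a ← 54.084466 − (+7.160e+00/-2.782e+00) = 56.657962
iter 2: u=1.429384  f(a)=+5.427e-01  f'(a)=-2.375e+00  a ← 56.657962 − (+5.427e-01/-2.375e+00) = 56.886495
iter 3: u=1.423642  f(a)=+3.684e-03  f'(a)=-2.343e+00  a ← 56.886495 − (+3.684e-03/-2.343e+00) = 56.888067
iter 4: u=1.423603  f(a)=+1.723e-07  f'(a)=-2.343e+00  a ← 56.888067 − (+1.723e-07/-2.343e+00) = 56.888068
iter 5: u=1.423603  f(a)=+0.000e+00  f'(a)=-2.343e+00  a ← 56.888068 − (+0.000e+00/-2.343e+00) = 56.888068
converged: |Δa| < 1e-12 after 5 iterations
sag = a·(cosh(S/(2a)) − 1) = 56.888068·(cosh(1.423603) − 1) = 68.063627
T_max/T_min = cosh(S/(2a)) = 2.196448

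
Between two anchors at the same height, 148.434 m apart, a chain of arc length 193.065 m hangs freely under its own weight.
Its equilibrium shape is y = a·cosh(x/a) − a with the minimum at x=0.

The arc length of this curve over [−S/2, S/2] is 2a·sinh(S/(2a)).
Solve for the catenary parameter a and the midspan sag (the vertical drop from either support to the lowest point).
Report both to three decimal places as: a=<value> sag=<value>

seed: a₀ = √(S³/(24(L−S))) = √(148.434³/(24·44.631)) = 55.255582
iter 1: u=1.343158  f(a)=+4.203e+00  f'(a)=-1.926e+00  a ← 55.255582 − (+4.203e+00/-1.926e+00) = 57.437604
iter 2: u=1.292133  f(a)=+2.618e-01  f'(a)=-1.693e+00  a ← 57.437604 − (+2.618e-01/-1.693e+00) = 57.592229
iter 3: u=1.288663  f(a)=+1.165e-03  f'(a)=-1.678e+00  a ← 57.592229 − (+1.165e-03/-1.678e+00) = 57.592924
iter 4: u=1.288648  f(a)=+2.329e-08  f'(a)=-1.678e+00  a ← 57.592924 − (+2.329e-08/-1.678e+00) = 57.592924
iter 5: u=1.288648  f(a)=+2.842e-14  f'(a)=-1.678e+00  a ← 57.592924 − (+2.842e-14/-1.678e+00) = 57.592924
converged: |Δa| < 1e-12 after 5 iterations
sag = a·(cosh(S/(2a)) − 1) = 57.592924·(cosh(1.288648) − 1) = 54.814676
T_max/T_min = cosh(S/(2a)) = 1.951761

a=57.593 sag=54.815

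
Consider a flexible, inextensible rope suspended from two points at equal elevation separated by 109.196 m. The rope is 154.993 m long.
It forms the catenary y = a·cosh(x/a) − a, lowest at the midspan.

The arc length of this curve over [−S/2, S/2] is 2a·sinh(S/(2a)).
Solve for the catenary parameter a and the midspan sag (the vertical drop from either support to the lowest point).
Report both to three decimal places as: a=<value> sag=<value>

seed: a₀ = √(S³/(24(L−S))) = √(109.196³/(24·45.797)) = 34.418026
iter 1: u=1.586320  f(a)=+6.120e+00  f'(a)=-3.394e+00  a ← 34.418026 − (+6.120e+00/-3.394e+00) = 36.221165
iter 2: u=1.507351  f(a)=+5.138e-01  f'(a)=-2.846e+00  a ← 36.221165 − (+5.138e-01/-2.846e+00) = 36.401708
iter 3: u=1.499875  f(a)=+4.355e-03  f'(a)=-2.798e+00  a ← 36.401708 − (+4.355e-03/-2.798e+00) = 36.403265
iter 4: u=1.499811  f(a)=+3.188e-07  f'(a)=-2.797e+00  a ← 36.403265 − (+3.188e-07/-2.797e+00) = 36.403265
iter 5: u=1.499811  f(a)=-2.842e-14  f'(a)=-2.797e+00  a ← 36.403265 − (-2.842e-14/-2.797e+00) = 36.403265
converged: |Δa| < 1e-12 after 5 iterations
sag = a·(cosh(S/(2a)) − 1) = 36.403265·(cosh(1.499811) − 1) = 49.217441
T_max/T_min = cosh(S/(2a)) = 2.352006

a=36.403 sag=49.217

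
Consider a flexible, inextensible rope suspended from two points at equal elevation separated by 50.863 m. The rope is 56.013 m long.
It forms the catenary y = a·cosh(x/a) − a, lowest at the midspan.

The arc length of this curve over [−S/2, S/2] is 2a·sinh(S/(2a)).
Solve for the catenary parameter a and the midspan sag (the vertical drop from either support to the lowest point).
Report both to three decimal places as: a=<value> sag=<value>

a=33.113 sag=10.256

seed: a₀ = √(S³/(24(L−S))) = √(50.863³/(24·5.150)) = 32.628246
iter 1: u=0.779432  f(a)=+1.587e-01  f'(a)=-3.353e-01  a ← 32.628246 − (+1.587e-01/-3.353e-01) = 33.101637
iter 2: u=0.768285  f(a)=+3.520e-03  f'(a)=-3.206e-01  a ← 33.101637 − (+3.520e-03/-3.206e-01) = 33.112619
iter 3: u=0.768030  f(a)=+1.819e-06  f'(a)=-3.202e-01  a ← 33.112619 − (+1.819e-06/-3.202e-01) = 33.112625
iter 4: u=0.768030  f(a)=+4.903e-13  f'(a)=-3.202e-01  a ← 33.112625 − (+4.903e-13/-3.202e-01) = 33.112625
converged: |Δa| < 1e-12 after 4 iterations
sag = a·(cosh(S/(2a)) − 1) = 33.112625·(cosh(0.768030) − 1) = 10.255681
T_max/T_min = cosh(S/(2a)) = 1.309721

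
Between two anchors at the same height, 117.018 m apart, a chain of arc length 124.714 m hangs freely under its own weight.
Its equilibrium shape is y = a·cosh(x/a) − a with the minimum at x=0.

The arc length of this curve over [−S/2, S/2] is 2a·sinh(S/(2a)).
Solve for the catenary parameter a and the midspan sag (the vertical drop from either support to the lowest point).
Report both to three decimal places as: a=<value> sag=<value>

a=94.046 sag=18.795

seed: a₀ = √(S³/(24(L−S))) = √(117.018³/(24·7.696)) = 93.140991
iter 1: u=0.628177  f(a)=+1.533e-01  f'(a)=-1.719e-01  a ← 93.140991 − (+1.533e-01/-1.719e-01) = 94.032830
iter 2: u=0.622219  f(a)=+2.229e-03  f'(a)=-1.669e-01  a ← 94.032830 − (+2.229e-03/-1.669e-01) = 94.046187
iter 3: u=0.622130  f(a)=+4.871e-07  f'(a)=-1.668e-01  a ← 94.046187 − (+4.871e-07/-1.668e-01) = 94.046190
iter 4: u=0.622130  f(a)=+2.842e-14  f'(a)=-1.668e-01  a ← 94.046190 − (+2.842e-14/-1.668e-01) = 94.046190
converged: |Δa| < 1e-12 after 4 iterations
sag = a·(cosh(S/(2a)) − 1) = 94.046190·(cosh(0.622130) − 1) = 18.794766
T_max/T_min = cosh(S/(2a)) = 1.199846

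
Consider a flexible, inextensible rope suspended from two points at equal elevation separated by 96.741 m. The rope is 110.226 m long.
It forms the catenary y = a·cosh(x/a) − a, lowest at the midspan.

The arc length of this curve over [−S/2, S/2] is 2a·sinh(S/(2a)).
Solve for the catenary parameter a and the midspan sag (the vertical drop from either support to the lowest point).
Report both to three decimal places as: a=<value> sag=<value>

a=53.963 sag=23.170

seed: a₀ = √(S³/(24(L−S))) = √(96.741³/(24·13.485)) = 52.891363
iter 1: u=0.914525  f(a)=+5.753e-01  f'(a)=-5.539e-01  a ← 52.891363 − (+5.753e-01/-5.539e-01) = 53.930039
iter 2: u=0.896912  f(a)=+1.738e-02  f'(a)=-5.208e-01  a ← 53.930039 − (+1.738e-02/-5.208e-01) = 53.963414
iter 3: u=0.896357  f(a)=+1.697e-05  f'(a)=-5.198e-01  a ← 53.963414 − (+1.697e-05/-5.198e-01) = 53.963446
iter 4: u=0.896357  f(a)=+1.619e-11  f'(a)=-5.198e-01  a ← 53.963446 − (+1.619e-11/-5.198e-01) = 53.963446
converged: |Δa| < 1e-12 after 4 iterations
sag = a·(cosh(S/(2a)) − 1) = 53.963446·(cosh(0.896357) − 1) = 23.169532
T_max/T_min = cosh(S/(2a)) = 1.429356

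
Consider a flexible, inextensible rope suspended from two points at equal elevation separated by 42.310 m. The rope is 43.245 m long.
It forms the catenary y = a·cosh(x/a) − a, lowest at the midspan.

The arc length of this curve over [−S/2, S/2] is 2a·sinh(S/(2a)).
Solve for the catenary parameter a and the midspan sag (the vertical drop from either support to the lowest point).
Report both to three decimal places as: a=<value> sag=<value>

a=58.289 sag=3.881

seed: a₀ = √(S³/(24(L−S))) = √(42.310³/(24·0.935)) = 58.096920
iter 1: u=0.364133  f(a)=+6.218e-03  f'(a)=-3.262e-02  a ← 58.096920 − (+6.218e-03/-3.262e-02) = 58.287570
iter 2: u=0.362942  f(a)=+3.074e-05  f'(a)=-3.229e-02  a ← 58.287570 − (+3.074e-05/-3.229e-02) = 58.288522
iter 3: u=0.362936  f(a)=+7.597e-10  f'(a)=-3.229e-02  a ← 58.288522 − (+7.597e-10/-3.229e-02) = 58.288522
iter 4: u=0.362936  f(a)=+7.105e-15  f'(a)=-3.229e-02  a ← 58.288522 − (+7.105e-15/-3.229e-02) = 58.288522
converged: |Δa| < 1e-12 after 4 iterations
sag = a·(cosh(S/(2a)) − 1) = 58.288522·(cosh(0.362936) − 1) = 3.881280
T_max/T_min = cosh(S/(2a)) = 1.066587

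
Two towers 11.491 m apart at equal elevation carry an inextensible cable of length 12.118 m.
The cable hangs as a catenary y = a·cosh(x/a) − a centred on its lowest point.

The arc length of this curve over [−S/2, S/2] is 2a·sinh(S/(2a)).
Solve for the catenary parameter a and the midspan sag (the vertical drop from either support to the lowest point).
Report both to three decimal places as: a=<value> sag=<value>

seed: a₀ = √(S³/(24(L−S))) = √(11.491³/(24·0.627)) = 10.041471
iter 1: u=0.572177  f(a)=+1.034e-02  f'(a)=-1.290e-01  a ← 10.041471 − (+1.034e-02/-1.290e-01) = 10.121645
iter 2: u=0.567645  f(a)=+1.252e-04  f'(a)=-1.259e-01  a ← 10.121645 − (+1.252e-04/-1.259e-01) = 10.122639
iter 3: u=0.567589  f(a)=+1.884e-08  f'(a)=-1.259e-01  a ← 10.122639 − (+1.884e-08/-1.259e-01) = 10.122640
iter 4: u=0.567589  f(a)=+1.776e-15  f'(a)=-1.259e-01  a ← 10.122640 − (+1.776e-15/-1.259e-01) = 10.122640
converged: |Δa| < 1e-12 after 4 iterations
sag = a·(cosh(S/(2a)) − 1) = 10.122640·(cosh(0.567589) − 1) = 1.674789
T_max/T_min = cosh(S/(2a)) = 1.165450

a=10.123 sag=1.675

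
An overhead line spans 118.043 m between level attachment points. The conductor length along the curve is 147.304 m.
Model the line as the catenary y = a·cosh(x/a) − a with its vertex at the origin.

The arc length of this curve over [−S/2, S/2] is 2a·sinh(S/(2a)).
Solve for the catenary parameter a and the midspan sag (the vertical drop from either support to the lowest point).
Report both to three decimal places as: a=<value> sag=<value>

seed: a₀ = √(S³/(24(L−S))) = √(118.043³/(24·29.261)) = 48.396077
iter 1: u=1.219551  f(a)=+2.255e+00  f'(a)=-1.399e+00  a ← 48.396077 − (+2.255e+00/-1.399e+00) = 50.007822
iter 2: u=1.180245  f(a)=+1.175e-01  f'(a)=-1.257e+00  a ← 50.007822 − (+1.175e-01/-1.257e+00) = 50.101360
iter 3: u=1.178042  f(a)=+3.582e-04  f'(a)=-1.249e+00  a ← 50.101360 − (+3.582e-04/-1.249e+00) = 50.101647
iter 4: u=1.178035  f(a)=+3.351e-09  f'(a)=-1.249e+00  a ← 50.101647 − (+3.351e-09/-1.249e+00) = 50.101647
iter 5: u=1.178035  f(a)=+2.842e-14  f'(a)=-1.249e+00  a ← 50.101647 − (+2.842e-14/-1.249e+00) = 50.101647
converged: |Δa| < 1e-12 after 5 iterations
sag = a·(cosh(S/(2a)) − 1) = 50.101647·(cosh(1.178035) − 1) = 38.975803
T_max/T_min = cosh(S/(2a)) = 1.777935

a=50.102 sag=38.976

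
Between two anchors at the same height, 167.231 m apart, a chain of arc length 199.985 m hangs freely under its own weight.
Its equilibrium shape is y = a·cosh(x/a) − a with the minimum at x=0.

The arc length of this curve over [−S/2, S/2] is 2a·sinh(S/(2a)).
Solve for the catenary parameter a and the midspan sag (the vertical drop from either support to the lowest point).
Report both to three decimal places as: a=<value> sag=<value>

a=79.303 sag=48.319

seed: a₀ = √(S³/(24(L−S))) = √(167.231³/(24·32.754)) = 77.132496
iter 1: u=1.084050  f(a)=+1.979e+00  f'(a)=-9.534e-01  a ← 77.132496 − (+1.979e+00/-9.534e-01) = 79.208592
iter 2: u=1.055637  f(a)=+8.273e-02  f'(a)=-8.752e-01  a ← 79.208592 − (+8.273e-02/-8.752e-01) = 79.303117
iter 3: u=1.054378  f(a)=+1.585e-04  f'(a)=-8.718e-01  a ← 79.303117 − (+1.585e-04/-8.718e-01) = 79.303299
iter 4: u=1.054376  f(a)=+5.840e-10  f'(a)=-8.718e-01  a ← 79.303299 − (+5.840e-10/-8.718e-01) = 79.303299
iter 5: u=1.054376  f(a)=+0.000e+00  f'(a)=-8.718e-01  a ← 79.303299 − (+0.000e+00/-8.718e-01) = 79.303299
converged: |Δa| < 1e-12 after 5 iterations
sag = a·(cosh(S/(2a)) − 1) = 79.303299·(cosh(1.054376) − 1) = 48.319243
T_max/T_min = cosh(S/(2a)) = 1.609297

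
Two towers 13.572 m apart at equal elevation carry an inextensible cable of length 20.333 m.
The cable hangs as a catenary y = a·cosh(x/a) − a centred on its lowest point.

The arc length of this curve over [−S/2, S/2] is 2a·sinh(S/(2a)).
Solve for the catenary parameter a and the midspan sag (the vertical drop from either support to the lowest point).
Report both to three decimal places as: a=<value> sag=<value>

seed: a₀ = √(S³/(24(L−S))) = √(13.572³/(24·6.761)) = 3.925136
iter 1: u=1.728857  f(a)=+1.085e+00  f'(a)=-4.591e+00  a ← 3.925136 − (+1.085e+00/-4.591e+00) = 4.161559
iter 2: u=1.630639  f(a)=+1.058e-01  f'(a)=-3.736e+00  a ← 4.161559 − (+1.058e-01/-3.736e+00) = 4.189879
iter 3: u=1.619617  f(a)=+1.245e-03  f'(a)=-3.648e+00  a ← 4.189879 − (+1.245e-03/-3.648e+00) = 4.190220
iter 4: u=1.619485  f(a)=+1.769e-07  f'(a)=-3.647e+00  a ← 4.190220 − (+1.769e-07/-3.647e+00) = 4.190220
iter 5: u=1.619485  f(a)=+7.105e-15  f'(a)=-3.647e+00  a ← 4.190220 − (+7.105e-15/-3.647e+00) = 4.190220
converged: |Δa| < 1e-12 after 5 iterations
sag = a·(cosh(S/(2a)) − 1) = 4.190220·(cosh(1.619485) − 1) = 6.805946
T_max/T_min = cosh(S/(2a)) = 2.624245

a=4.190 sag=6.806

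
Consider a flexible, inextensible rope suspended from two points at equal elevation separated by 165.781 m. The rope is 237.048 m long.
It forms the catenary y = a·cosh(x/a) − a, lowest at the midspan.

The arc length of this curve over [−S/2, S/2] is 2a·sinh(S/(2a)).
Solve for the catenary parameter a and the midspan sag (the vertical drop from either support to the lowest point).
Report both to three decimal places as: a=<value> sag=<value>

seed: a₀ = √(S³/(24(L−S))) = √(165.781³/(24·71.267)) = 51.612188
iter 1: u=1.606026  f(a)=+9.776e+00  f'(a)=-3.543e+00  a ← 51.612188 − (+9.776e+00/-3.543e+00) = 54.371638
iter 2: u=1.524517  f(a)=+8.388e-01  f'(a)=-2.959e+00  a ← 54.371638 − (+8.388e-01/-2.959e+00) = 54.655129
iter 3: u=1.516610  f(a)=+7.455e-03  f'(a)=-2.906e+00  a ← 54.655129 − (+7.455e-03/-2.906e+00) = 54.657694
iter 4: u=1.516539  f(a)=+6.004e-07  f'(a)=-2.906e+00  a ← 54.657694 − (+6.004e-07/-2.906e+00) = 54.657694
iter 5: u=1.516539  f(a)=+2.842e-14  f'(a)=-2.906e+00  a ← 54.657694 − (+2.842e-14/-2.906e+00) = 54.657694
converged: |Δa| < 1e-12 after 5 iterations
sag = a·(cosh(S/(2a)) − 1) = 54.657694·(cosh(1.516539) − 1) = 75.862044
T_max/T_min = cosh(S/(2a)) = 2.387948

a=54.658 sag=75.862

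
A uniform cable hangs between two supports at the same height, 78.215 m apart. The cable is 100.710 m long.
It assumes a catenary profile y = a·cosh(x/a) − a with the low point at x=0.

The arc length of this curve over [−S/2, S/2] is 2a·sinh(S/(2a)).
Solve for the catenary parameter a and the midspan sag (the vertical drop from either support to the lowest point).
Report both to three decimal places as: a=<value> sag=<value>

seed: a₀ = √(S³/(24(L−S))) = √(78.215³/(24·22.495)) = 29.770522
iter 1: u=1.313632  f(a)=+2.023e+00  f'(a)=-1.789e+00  a ← 29.770522 − (+2.023e+00/-1.789e+00) = 30.901341
iter 2: u=1.265560  f(a)=+1.210e-01  f'(a)=-1.581e+00  a ← 30.901341 − (+1.210e-01/-1.581e+00) = 30.977869
iter 3: u=1.262434  f(a)=+4.934e-04  f'(a)=-1.568e+00  a ← 30.977869 − (+4.934e-04/-1.568e+00) = 30.978183
iter 4: u=1.262421  f(a)=+8.285e-09  f'(a)=-1.568e+00  a ← 30.978183 − (+8.285e-09/-1.568e+00) = 30.978183
iter 5: u=1.262421  f(a)=-1.421e-14  f'(a)=-1.568e+00  a ← 30.978183 − (-1.421e-14/-1.568e+00) = 30.978183
converged: |Δa| < 1e-12 after 5 iterations
sag = a·(cosh(S/(2a)) − 1) = 30.978183·(cosh(1.262421) − 1) = 28.142658
T_max/T_min = cosh(S/(2a)) = 1.908467

a=30.978 sag=28.143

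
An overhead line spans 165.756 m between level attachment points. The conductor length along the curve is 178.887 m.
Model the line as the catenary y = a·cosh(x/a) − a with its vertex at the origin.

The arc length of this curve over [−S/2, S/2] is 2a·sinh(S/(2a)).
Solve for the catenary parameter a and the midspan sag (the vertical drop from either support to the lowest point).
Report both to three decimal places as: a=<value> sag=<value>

seed: a₀ = √(S³/(24(L−S))) = √(165.756³/(24·13.131)) = 120.212427
iter 1: u=0.689430  f(a)=+3.156e-01  f'(a)=-2.290e-01  a ← 120.212427 − (+3.156e-01/-2.290e-01) = 121.590538
iter 2: u=0.681616  f(a)=+5.510e-03  f'(a)=-2.211e-01  a ← 121.590538 − (+5.510e-03/-2.211e-01) = 121.615458
iter 3: u=0.681476  f(a)=+1.745e-06  f'(a)=-2.210e-01  a ← 121.615458 − (+1.745e-06/-2.210e-01) = 121.615466
iter 4: u=0.681476  f(a)=+1.705e-13  f'(a)=-2.210e-01  a ← 121.615466 − (+1.705e-13/-2.210e-01) = 121.615466
converged: |Δa| < 1e-12 after 4 iterations
sag = a·(cosh(S/(2a)) − 1) = 121.615466·(cosh(0.681476) − 1) = 29.349633
T_max/T_min = cosh(S/(2a)) = 1.241331

a=121.615 sag=29.350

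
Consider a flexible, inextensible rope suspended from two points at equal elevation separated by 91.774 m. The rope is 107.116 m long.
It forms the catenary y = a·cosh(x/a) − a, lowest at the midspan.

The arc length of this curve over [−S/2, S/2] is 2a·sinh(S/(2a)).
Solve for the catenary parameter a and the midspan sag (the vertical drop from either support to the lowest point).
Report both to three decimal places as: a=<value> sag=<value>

a=46.925 sag=24.282

seed: a₀ = √(S³/(24(L−S))) = √(91.774³/(24·15.342)) = 45.817657
iter 1: u=1.001513  f(a)=+7.881e-01  f'(a)=-7.393e-01  a ← 45.817657 − (+7.881e-01/-7.393e-01) = 46.883576
iter 2: u=0.978744  f(a)=+2.834e-02  f'(a)=-6.870e-01  a ← 46.883576 − (+2.834e-02/-6.870e-01) = 46.924826
iter 3: u=0.977883  f(a)=+3.968e-05  f'(a)=-6.851e-01  a ← 46.924826 − (+3.968e-05/-6.851e-01) = 46.924884
iter 4: u=0.977882  f(a)=+7.800e-11  f'(a)=-6.851e-01  a ← 46.924884 − (+7.800e-11/-6.851e-01) = 46.924884
iter 5: u=0.977882  f(a)=+0.000e+00  f'(a)=-6.851e-01  a ← 46.924884 − (+0.000e+00/-6.851e-01) = 46.924884
converged: |Δa| < 1e-12 after 5 iterations
sag = a·(cosh(S/(2a)) − 1) = 46.924884·(cosh(0.977882) − 1) = 24.281886
T_max/T_min = cosh(S/(2a)) = 1.517463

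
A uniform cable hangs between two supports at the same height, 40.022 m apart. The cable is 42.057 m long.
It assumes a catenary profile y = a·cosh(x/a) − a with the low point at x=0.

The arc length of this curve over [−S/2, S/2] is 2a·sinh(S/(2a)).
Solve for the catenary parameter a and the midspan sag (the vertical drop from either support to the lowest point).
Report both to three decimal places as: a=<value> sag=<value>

seed: a₀ = √(S³/(24(L−S))) = √(40.022³/(24·2.035)) = 36.229334
iter 1: u=0.552342  f(a)=+3.127e-02  f'(a)=-1.158e-01  a ← 36.229334 − (+3.127e-02/-1.158e-01) = 36.499345
iter 2: u=0.548256  f(a)=+3.530e-04  f'(a)=-1.132e-01  a ← 36.499345 − (+3.530e-04/-1.132e-01) = 36.502464
iter 3: u=0.548210  f(a)=+4.613e-08  f'(a)=-1.132e-01  a ← 36.502464 − (+4.613e-08/-1.132e-01) = 36.502464
iter 4: u=0.548210  f(a)=+0.000e+00  f'(a)=-1.132e-01  a ← 36.502464 − (+0.000e+00/-1.132e-01) = 36.502464
converged: |Δa| < 1e-12 after 4 iterations
sag = a·(cosh(S/(2a)) − 1) = 36.502464·(cosh(0.548210) − 1) = 5.623866
T_max/T_min = cosh(S/(2a)) = 1.154068

a=36.502 sag=5.624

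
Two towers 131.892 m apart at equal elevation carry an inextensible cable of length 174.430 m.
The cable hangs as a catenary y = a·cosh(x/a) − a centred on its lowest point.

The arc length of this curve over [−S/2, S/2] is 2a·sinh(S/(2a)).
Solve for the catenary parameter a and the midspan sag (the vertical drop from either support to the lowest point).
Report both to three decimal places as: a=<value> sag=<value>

a=49.548 sag=50.759

seed: a₀ = √(S³/(24(L−S))) = √(131.892³/(24·42.538)) = 47.406023
iter 1: u=1.391089  f(a)=+4.311e+00  f'(a)=-2.167e+00  a ← 47.406023 − (+4.311e+00/-2.167e+00) = 49.395442
iter 2: u=1.335062  f(a)=+2.862e-01  f'(a)=-1.888e+00  a ← 49.395442 − (+2.862e-01/-1.888e+00) = 49.547050
iter 3: u=1.330977  f(a)=+1.460e-03  f'(a)=-1.869e+00  a ← 49.547050 − (+1.460e-03/-1.869e+00) = 49.547831
iter 4: u=1.330956  f(a)=+3.842e-08  f'(a)=-1.868e+00  a ← 49.547831 − (+3.842e-08/-1.868e+00) = 49.547831
iter 5: u=1.330956  f(a)=-2.842e-14  f'(a)=-1.868e+00  a ← 49.547831 − (-2.842e-14/-1.868e+00) = 49.547831
converged: |Δa| < 1e-12 after 5 iterations
sag = a·(cosh(S/(2a)) − 1) = 49.547831·(cosh(1.330956) − 1) = 50.758917
T_max/T_min = cosh(S/(2a)) = 2.024443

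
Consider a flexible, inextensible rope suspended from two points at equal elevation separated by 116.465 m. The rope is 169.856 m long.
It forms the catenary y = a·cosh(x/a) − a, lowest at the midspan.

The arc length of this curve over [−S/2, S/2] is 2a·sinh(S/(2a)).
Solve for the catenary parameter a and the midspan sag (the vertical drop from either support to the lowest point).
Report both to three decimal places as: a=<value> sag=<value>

a=37.310 sag=55.452

seed: a₀ = √(S³/(24(L−S))) = √(116.465³/(24·53.391)) = 35.111833
iter 1: u=1.658486  f(a)=+7.843e+00  f'(a)=-3.964e+00  a ← 35.111833 − (+7.843e+00/-3.964e+00) = 37.090172
iter 2: u=1.570025  f(a)=+7.116e-01  f'(a)=-3.275e+00  a ← 37.090172 − (+7.116e-01/-3.275e+00) = 37.307490
iter 3: u=1.560880  f(a)=+7.151e-03  f'(a)=-3.209e+00  a ← 37.307490 − (+7.151e-03/-3.209e+00) = 37.309719
iter 4: u=1.560786  f(a)=+7.382e-07  f'(a)=-3.208e+00  a ← 37.309719 − (+7.382e-07/-3.208e+00) = 37.309719
iter 5: u=1.560786  f(a)=+2.842e-14  f'(a)=-3.208e+00  a ← 37.309719 − (+2.842e-14/-3.208e+00) = 37.309719
converged: |Δa| < 1e-12 after 5 iterations
sag = a·(cosh(S/(2a)) − 1) = 37.309719·(cosh(1.560786) − 1) = 55.452236
T_max/T_min = cosh(S/(2a)) = 2.486268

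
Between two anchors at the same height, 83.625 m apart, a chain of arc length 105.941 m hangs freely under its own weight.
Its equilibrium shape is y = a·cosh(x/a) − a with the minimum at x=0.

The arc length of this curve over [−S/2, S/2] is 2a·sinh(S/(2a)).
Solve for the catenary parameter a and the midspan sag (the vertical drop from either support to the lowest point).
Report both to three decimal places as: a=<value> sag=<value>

a=34.293 sag=28.809

seed: a₀ = √(S³/(24(L−S))) = √(83.625³/(24·22.316)) = 33.043832
iter 1: u=1.265365  f(a)=+1.856e+00  f'(a)=-1.580e+00  a ← 33.043832 − (+1.856e+00/-1.580e+00) = 34.218871
iter 2: u=1.221913  f(a)=+1.036e-01  f'(a)=-1.408e+00  a ← 34.218871 − (+1.036e-01/-1.408e+00) = 34.292464
iter 3: u=1.219291  f(a)=+3.650e-04  f'(a)=-1.398e+00  a ← 34.292464 − (+3.650e-04/-1.398e+00) = 34.292725
iter 4: u=1.219282  f(a)=+4.565e-09  f'(a)=-1.398e+00  a ← 34.292725 − (+4.565e-09/-1.398e+00) = 34.292725
iter 5: u=1.219282  f(a)=+0.000e+00  f'(a)=-1.398e+00  a ← 34.292725 − (+0.000e+00/-1.398e+00) = 34.292725
converged: |Δa| < 1e-12 after 5 iterations
sag = a·(cosh(S/(2a)) − 1) = 34.292725·(cosh(1.219282) − 1) = 28.809294
T_max/T_min = cosh(S/(2a)) = 1.840099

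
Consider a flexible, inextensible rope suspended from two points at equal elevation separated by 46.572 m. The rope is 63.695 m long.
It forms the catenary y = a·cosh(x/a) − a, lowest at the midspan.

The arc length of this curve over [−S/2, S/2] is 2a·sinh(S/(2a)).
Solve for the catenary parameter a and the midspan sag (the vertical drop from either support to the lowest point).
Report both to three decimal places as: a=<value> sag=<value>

seed: a₀ = √(S³/(24(L−S))) = √(46.572³/(24·17.123)) = 15.678041
iter 1: u=1.485262  f(a)=+1.991e+00  f'(a)=-2.706e+00  a ← 15.678041 − (+1.991e+00/-2.706e+00) = 16.413871
iter 2: u=1.418678  f(a)=+1.487e-01  f'(a)=-2.315e+00  a ← 16.413871 − (+1.487e-01/-2.315e+00) = 16.478118
iter 3: u=1.413147  f(a)=+9.785e-04  f'(a)=-2.285e+00  a ← 16.478118 − (+9.785e-04/-2.285e+00) = 16.478547
iter 4: u=1.413110  f(a)=+4.295e-08  f'(a)=-2.285e+00  a ← 16.478547 − (+4.295e-08/-2.285e+00) = 16.478547
iter 5: u=1.413110  f(a)=+0.000e+00  f'(a)=-2.285e+00  a ← 16.478547 − (+0.000e+00/-2.285e+00) = 16.478547
converged: |Δa| < 1e-12 after 5 iterations
sag = a·(cosh(S/(2a)) − 1) = 16.478547·(cosh(1.413110) − 1) = 19.379587
T_max/T_min = cosh(S/(2a)) = 2.176050

a=16.479 sag=19.380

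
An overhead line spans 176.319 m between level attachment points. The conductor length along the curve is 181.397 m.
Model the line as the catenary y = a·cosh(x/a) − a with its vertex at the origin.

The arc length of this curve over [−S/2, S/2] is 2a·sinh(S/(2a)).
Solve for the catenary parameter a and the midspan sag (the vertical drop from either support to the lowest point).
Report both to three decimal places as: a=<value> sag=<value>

a=212.989 sag=18.507

seed: a₀ = √(S³/(24(L−S))) = √(176.319³/(24·5.078)) = 212.078529
iter 1: u=0.415693  f(a)=+4.405e-02  f'(a)=-4.872e-02  a ← 212.078529 − (+4.405e-02/-4.872e-02) = 212.982767
iter 2: u=0.413928  f(a)=+2.834e-04  f'(a)=-4.810e-02  a ← 212.982767 − (+2.834e-04/-4.810e-02) = 212.988658
iter 3: u=0.413916  f(a)=+1.189e-08  f'(a)=-4.809e-02  a ← 212.988658 − (+1.189e-08/-4.809e-02) = 212.988658
iter 4: u=0.413916  f(a)=+0.000e+00  f'(a)=-4.809e-02  a ← 212.988658 − (+0.000e+00/-4.809e-02) = 212.988658
converged: |Δa| < 1e-12 after 4 iterations
sag = a·(cosh(S/(2a)) − 1) = 212.988658·(cosh(0.413916) − 1) = 18.507317
T_max/T_min = cosh(S/(2a)) = 1.086893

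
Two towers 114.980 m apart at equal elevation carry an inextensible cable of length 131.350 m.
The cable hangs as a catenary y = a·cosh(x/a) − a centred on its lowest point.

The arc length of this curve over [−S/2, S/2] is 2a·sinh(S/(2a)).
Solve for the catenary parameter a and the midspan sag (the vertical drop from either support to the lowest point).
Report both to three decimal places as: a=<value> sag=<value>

seed: a₀ = √(S³/(24(L−S))) = √(114.980³/(24·16.370)) = 62.201878
iter 1: u=0.924249  f(a)=+7.136e-01  f'(a)=-5.727e-01  a ← 62.201878 − (+7.136e-01/-5.727e-01) = 63.447860
iter 2: u=0.906098  f(a)=+2.200e-02  f'(a)=-5.379e-01  a ← 63.447860 − (+2.200e-02/-5.379e-01) = 63.488771
iter 3: u=0.905514  f(a)=+2.240e-05  f'(a)=-5.368e-01  a ← 63.488771 − (+2.240e-05/-5.368e-01) = 63.488812
iter 4: u=0.905514  f(a)=+2.331e-11  f'(a)=-5.368e-01  a ← 63.488812 − (+2.331e-11/-5.368e-01) = 63.488812
converged: |Δa| < 1e-12 after 4 iterations
sag = a·(cosh(S/(2a)) − 1) = 63.488812·(cosh(0.905514) − 1) = 27.856877
T_max/T_min = cosh(S/(2a)) = 1.438768

a=63.489 sag=27.857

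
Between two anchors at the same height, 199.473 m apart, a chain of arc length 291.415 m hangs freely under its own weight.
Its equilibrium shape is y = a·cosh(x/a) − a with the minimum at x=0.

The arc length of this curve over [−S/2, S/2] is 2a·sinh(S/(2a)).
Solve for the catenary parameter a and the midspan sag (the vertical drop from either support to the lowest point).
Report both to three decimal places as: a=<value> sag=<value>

a=63.747 sag=95.295

seed: a₀ = √(S³/(24(L−S))) = √(199.473³/(24·91.942)) = 59.974079
iter 1: u=1.662993  f(a)=+1.358e+01  f'(a)=-4.002e+00  a ← 59.974079 − (+1.358e+01/-4.002e+00) = 63.368143
iter 2: u=1.573922  f(a)=+1.238e+00  f'(a)=-3.303e+00  a ← 63.368143 − (+1.238e+00/-3.303e+00) = 63.743091
iter 3: u=1.564664  f(a)=+1.257e-02  f'(a)=-3.236e+00  a ← 63.743091 − (+1.257e-02/-3.236e+00) = 63.746976
iter 4: u=1.564568  f(a)=+1.325e-06  f'(a)=-3.235e+00  a ← 63.746976 − (+1.325e-06/-3.235e+00) = 63.746977
iter 5: u=1.564568  f(a)=+0.000e+00  f'(a)=-3.235e+00  a ← 63.746977 − (+0.000e+00/-3.235e+00) = 63.746977
converged: |Δa| < 1e-12 after 5 iterations
sag = a·(cosh(S/(2a)) − 1) = 63.746977·(cosh(1.564568) − 1) = 95.295007
T_max/T_min = cosh(S/(2a)) = 2.494895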